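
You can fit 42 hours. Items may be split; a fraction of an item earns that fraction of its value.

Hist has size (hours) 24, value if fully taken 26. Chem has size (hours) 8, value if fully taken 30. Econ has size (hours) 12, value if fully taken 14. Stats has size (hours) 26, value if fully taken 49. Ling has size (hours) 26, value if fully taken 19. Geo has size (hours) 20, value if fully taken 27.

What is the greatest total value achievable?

Sort by value density: Chem 30/8≈3.75, Stats 49/26≈1.88, Geo 27/20≈1.35, Econ 14/12≈1.17, Hist 26/24≈1.08, Ling 19/26≈0.731.
Take all of Chem (8 hours, value 30) → 34 hours left.
Take all of Stats (26 hours, value 49) → 8 hours left.
Only 8 hours remain; take 8/20 of Geo for value 27×8/20 = 10.8.
Total value = 89.8.

89.8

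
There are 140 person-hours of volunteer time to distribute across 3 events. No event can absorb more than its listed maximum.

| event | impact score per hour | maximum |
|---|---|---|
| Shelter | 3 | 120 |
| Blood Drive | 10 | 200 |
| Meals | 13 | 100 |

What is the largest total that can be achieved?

1700

Highest impact score per hour first: Meals 13 > Blood Drive 10 > Shelter 3.
Meals: +100 to 100 (cap) → 40 left.
Blood Drive: +40 (room for 200) → 40. Pool exhausted.
Total = 10×40 + 13×100 = 1700.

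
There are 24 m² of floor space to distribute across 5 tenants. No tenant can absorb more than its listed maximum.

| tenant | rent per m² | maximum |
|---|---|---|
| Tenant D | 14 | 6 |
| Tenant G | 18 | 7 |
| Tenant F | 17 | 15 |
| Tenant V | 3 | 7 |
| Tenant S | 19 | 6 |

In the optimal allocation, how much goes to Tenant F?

Highest rent per m² first: Tenant S 19 > Tenant G 18 > Tenant F 17 > Tenant D 14 > Tenant V 3.
Give Tenant S 6 to hit its cap of 6 ; 18 left.
Tenant G: +7 to 7 (cap) ; 11 left.
Only 11 left; Tenant F takes them to reach 11.

11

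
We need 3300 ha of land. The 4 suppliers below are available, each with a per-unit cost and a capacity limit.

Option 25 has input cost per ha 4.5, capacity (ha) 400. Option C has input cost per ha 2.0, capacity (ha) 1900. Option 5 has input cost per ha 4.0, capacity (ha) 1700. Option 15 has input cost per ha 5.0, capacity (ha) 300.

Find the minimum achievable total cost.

9400

Cheapest first:
Option C (2.0): use full 1900 — 1400 ha to go.
Option 5 at 4.0: take 1400 of its 1700 — requirement met.
Option 25, Option 15: unused.
Cost = 1900×2.0 + 1400×4.0 = 9400.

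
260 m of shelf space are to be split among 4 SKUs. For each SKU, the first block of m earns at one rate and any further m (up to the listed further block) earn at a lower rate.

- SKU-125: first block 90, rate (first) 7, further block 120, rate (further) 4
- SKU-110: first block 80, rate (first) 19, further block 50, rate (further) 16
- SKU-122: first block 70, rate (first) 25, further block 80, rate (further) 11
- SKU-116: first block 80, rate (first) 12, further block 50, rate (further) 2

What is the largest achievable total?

4790

Order all 8 blocks by rate: SKU-122/tier1 25 > SKU-110/tier1 19 > SKU-110/tier2 16 > SKU-116/tier1 12 > SKU-122/tier2 11 > SKU-125/tier1 7 > SKU-125/tier2 4 > SKU-116/tier2 2.
Fill SKU-122 tier1 block (70 at 25) — 190 left.
SKU-110 tier1 at 19: fill all 80 — 110 left.
Fill SKU-110 tier2 block (50 at 16) — 60 left.
SKU-116/tier1: +60 of 80 at 12; pool empty.
Total = 25×70 + 19×80 + 16×50 + 12×60 = 4790.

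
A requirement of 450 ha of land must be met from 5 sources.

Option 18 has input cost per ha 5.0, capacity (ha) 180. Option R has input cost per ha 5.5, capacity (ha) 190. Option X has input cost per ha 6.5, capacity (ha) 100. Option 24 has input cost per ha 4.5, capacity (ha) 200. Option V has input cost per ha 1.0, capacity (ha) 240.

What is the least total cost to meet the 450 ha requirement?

Fill from the cheapest source first.
Take 240 from Option V at 1.0 — need 210 more.
Option 24 at 4.5: take all 200 ha — 10 still needed.
Option 18 (5.0): take the remaining 10 — done.
Option R, Option X: unused.
Cost = 240×1.0 + 200×4.5 + 10×5.0 = 1190.

1190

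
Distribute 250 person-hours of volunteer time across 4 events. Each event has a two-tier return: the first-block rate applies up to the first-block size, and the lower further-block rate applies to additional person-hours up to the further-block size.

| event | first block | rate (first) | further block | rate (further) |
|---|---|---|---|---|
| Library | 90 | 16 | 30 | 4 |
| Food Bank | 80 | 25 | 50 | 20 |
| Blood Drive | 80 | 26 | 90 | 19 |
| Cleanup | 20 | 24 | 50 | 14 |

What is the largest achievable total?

5940

Order all 8 blocks by rate: Blood Drive/first 26 > Food Bank/first 25 > Cleanup/first 24 > Food Bank/second 20 > Blood Drive/second 19 > Library/first 16 > Cleanup/second 14 > Library/second 4.
Blood Drive/first (26): +80 ; 170 left.
Food Bank/first (25): +80 ; 90 left.
Cleanup/first (24): +20 ; 70 left.
Fill Food Bank second block (50 at 20) ; 20 left.
Blood Drive second at 19: only 20 left, fill 20.
Total = 26×80 + 25×80 + 24×20 + 20×50 + 19×20 = 5940.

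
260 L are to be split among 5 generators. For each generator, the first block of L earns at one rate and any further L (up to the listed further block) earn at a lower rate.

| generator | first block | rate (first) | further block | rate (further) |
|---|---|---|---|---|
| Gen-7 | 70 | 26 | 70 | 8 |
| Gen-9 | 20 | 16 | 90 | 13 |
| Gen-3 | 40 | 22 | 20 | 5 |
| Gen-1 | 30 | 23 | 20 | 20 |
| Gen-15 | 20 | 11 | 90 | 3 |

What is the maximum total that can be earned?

5150

Rank every tier by rate: Gen-7/T1 26 > Gen-1/T1 23 > Gen-3/T1 22 > Gen-1/T2 20 > Gen-9/T1 16 > Gen-9/T2 13 > Gen-15/T1 11 > Gen-7/T2 8 > Gen-3/T2 5 > Gen-15/T2 3.
Gen-7/T1 (26): +70 ; 190 left.
Gen-1 T1 at 23: fill all 30 ; 160 left.
Gen-3/T1 (22): +40 ; 120 left.
Gen-1 T2 at 20: fill all 20 ; 100 left.
Gen-9 T1 at 16: fill all 20 ; 80 left.
80 remain; put them into Gen-9 T2 at 13.
Total = 26×70 + 23×30 + 22×40 + 20×20 + 16×20 + 13×80 = 5150.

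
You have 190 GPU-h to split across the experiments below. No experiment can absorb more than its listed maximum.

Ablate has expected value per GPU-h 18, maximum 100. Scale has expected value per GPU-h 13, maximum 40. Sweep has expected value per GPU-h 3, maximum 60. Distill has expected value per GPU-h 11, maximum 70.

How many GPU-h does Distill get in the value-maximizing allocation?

Rank by expected value per GPU-h: Ablate 18 > Scale 13 > Distill 11 > Sweep 3.
Ablate takes 100 to reach its cap of 100 → 90 left.
Give Scale 40 to hit its cap of 40 → 50 left.
Only 50 left; Distill takes them to reach 50.

50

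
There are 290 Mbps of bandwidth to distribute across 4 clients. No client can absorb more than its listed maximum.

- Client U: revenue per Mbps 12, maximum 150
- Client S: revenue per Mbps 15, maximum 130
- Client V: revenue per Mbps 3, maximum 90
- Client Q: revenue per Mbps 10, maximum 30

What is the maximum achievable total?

3850

Highest revenue per Mbps first: Client S 15 > Client U 12 > Client Q 10 > Client V 3.
Give Client S 130 to hit its cap of 130 → 160 left.
Give Client U 150 to hit its cap of 150 → 10 left.
Client Q has room for 30 but only 10 remain, so it gets 10.
Total = 12×150 + 15×130 + 10×10 = 3850.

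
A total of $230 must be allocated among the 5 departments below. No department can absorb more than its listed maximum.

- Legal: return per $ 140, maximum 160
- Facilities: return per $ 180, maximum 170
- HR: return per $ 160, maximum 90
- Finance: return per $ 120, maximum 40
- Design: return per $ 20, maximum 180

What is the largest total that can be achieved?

40200

Highest return per $ first: Facilities 180 > HR 160 > Legal 140 > Finance 120 > Design 20.
Give Facilities 170 to hit its cap of 170 → 60 left.
HR has room for 90 but only 60 remain, so it gets 60.
Total = 180×170 + 160×60 = 40200.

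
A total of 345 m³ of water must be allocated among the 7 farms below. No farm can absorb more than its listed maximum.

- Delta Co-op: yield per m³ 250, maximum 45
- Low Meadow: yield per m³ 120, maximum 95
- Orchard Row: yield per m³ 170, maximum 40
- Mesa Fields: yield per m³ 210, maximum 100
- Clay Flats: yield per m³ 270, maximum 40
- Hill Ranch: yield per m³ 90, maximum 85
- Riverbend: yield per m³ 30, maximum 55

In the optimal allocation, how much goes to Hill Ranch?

Rank by yield per m³: Clay Flats 270 > Delta Co-op 250 > Mesa Fields 210 > Orchard Row 170 > Low Meadow 120 > Hill Ranch 90 > Riverbend 30.
Clay Flats: +40 to 40 (cap) → 305 left.
Delta Co-op takes 45 to reach its cap of 45 → 260 left.
Mesa Fields: +100 to 100 (cap) → 160 left.
Orchard Row: +40 to 40 (cap) → 120 left.
Low Meadow: +95 to 95 (cap) → 25 left.
Hill Ranch has room for 85 but only 25 remain, so it gets 25.

25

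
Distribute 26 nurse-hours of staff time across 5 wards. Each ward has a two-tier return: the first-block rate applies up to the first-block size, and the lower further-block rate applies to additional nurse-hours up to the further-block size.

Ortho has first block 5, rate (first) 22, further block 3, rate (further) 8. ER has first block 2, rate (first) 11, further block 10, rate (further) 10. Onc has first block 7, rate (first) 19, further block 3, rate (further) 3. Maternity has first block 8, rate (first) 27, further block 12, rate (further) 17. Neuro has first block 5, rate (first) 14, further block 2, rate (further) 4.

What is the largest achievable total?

561

Treat each block as its own option and order by rate: Maternity/first 27 > Ortho/first 22 > Onc/first 19 > Maternity/second 17 > Neuro/first 14 > ER/first 11 > ER/second 10 > Ortho/second 8 > Neuro/second 4 > Onc/second 3.
Maternity/first (27): +8 — 18 left.
Ortho first at 22: fill all 5 — 13 left.
Onc first at 19: fill all 7 — 6 left.
Maternity/second: +6 of 12 at 17; pool empty.
Total = 27×8 + 22×5 + 19×7 + 17×6 = 561.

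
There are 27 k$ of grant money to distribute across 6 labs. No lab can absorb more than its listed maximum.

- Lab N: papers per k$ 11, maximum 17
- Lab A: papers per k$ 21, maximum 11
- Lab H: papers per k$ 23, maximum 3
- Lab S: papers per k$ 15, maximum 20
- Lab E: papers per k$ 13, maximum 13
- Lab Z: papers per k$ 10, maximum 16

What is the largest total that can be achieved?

495

Rank by papers per k$: Lab H 23 > Lab A 21 > Lab S 15 > Lab E 13 > Lab N 11 > Lab Z 10.
Give Lab H 3 to hit its cap of 3 — 24 left.
Give Lab A 11 to hit its cap of 11 — 13 left.
Only 13 left; Lab S takes them to reach 13.
Total = 21×11 + 23×3 + 15×13 = 495.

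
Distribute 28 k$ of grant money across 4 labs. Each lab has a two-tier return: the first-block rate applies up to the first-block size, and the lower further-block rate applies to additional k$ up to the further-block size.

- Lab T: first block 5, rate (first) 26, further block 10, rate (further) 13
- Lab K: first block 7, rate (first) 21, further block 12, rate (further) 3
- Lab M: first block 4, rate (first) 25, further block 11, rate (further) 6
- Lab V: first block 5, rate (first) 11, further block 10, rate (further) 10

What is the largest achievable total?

Order all 8 blocks by rate: Lab T/first 26 > Lab M/first 25 > Lab K/first 21 > Lab T/second 13 > Lab V/first 11 > Lab V/second 10 > Lab M/second 6 > Lab K/second 3.
Lab T first at 26: fill all 5 → 23 left.
Fill Lab M first block (4 at 25) → 19 left.
Lab K/first (21): +7 → 12 left.
Lab T/second (13): +10 → 2 left.
2 remain; put them into Lab V first at 11.
Total = 26×5 + 25×4 + 21×7 + 13×10 + 11×2 = 529.

529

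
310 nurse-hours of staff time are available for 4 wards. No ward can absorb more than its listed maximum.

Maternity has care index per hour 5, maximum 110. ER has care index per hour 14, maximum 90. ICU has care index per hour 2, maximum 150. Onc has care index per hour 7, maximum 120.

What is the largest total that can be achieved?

Rank by care index per hour: ER 14 > Onc 7 > Maternity 5 > ICU 2.
ER: +90 to 90 (cap) → 220 left.
Onc takes 120 to reach its cap of 120 → 100 left.
Maternity has room for 110 but only 100 remain, so it gets 100.
Total = 5×100 + 14×90 + 7×120 = 2600.

2600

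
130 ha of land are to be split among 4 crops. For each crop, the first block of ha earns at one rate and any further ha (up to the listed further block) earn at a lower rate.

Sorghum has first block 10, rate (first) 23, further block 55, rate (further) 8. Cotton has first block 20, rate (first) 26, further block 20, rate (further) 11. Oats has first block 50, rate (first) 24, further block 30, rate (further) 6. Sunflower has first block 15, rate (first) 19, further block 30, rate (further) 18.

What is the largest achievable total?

2830

Treat each block as its own option and order by rate: Cotton/first 26 > Oats/first 24 > Sorghum/first 23 > Sunflower/first 19 > Sunflower/second 18 > Cotton/second 11 > Sorghum/second 8 > Oats/second 6.
Cotton first at 26: fill all 20 → 110 left.
Oats/first (24): +50 → 60 left.
Sorghum first at 23: fill all 10 → 50 left.
Sunflower first at 19: fill all 15 → 35 left.
Sunflower/second (18): +30 → 5 left.
5 remain; put them into Cotton second at 11.
Total = 26×20 + 24×50 + 23×10 + 19×15 + 18×30 + 11×5 = 2830.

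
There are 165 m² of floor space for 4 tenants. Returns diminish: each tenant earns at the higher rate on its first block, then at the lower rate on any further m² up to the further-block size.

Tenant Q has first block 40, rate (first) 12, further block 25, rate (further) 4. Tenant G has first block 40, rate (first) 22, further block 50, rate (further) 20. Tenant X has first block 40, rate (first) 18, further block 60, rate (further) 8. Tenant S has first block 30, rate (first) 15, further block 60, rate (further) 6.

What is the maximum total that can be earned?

3110

Order all 8 blocks by rate: Tenant G/tier1 22 > Tenant G/tier2 20 > Tenant X/tier1 18 > Tenant S/tier1 15 > Tenant Q/tier1 12 > Tenant X/tier2 8 > Tenant S/tier2 6 > Tenant Q/tier2 4.
Fill Tenant G tier1 block (40 at 22) ; 125 left.
Tenant G/tier2 (20): +50 ; 75 left.
Fill Tenant X tier1 block (40 at 18) ; 35 left.
Fill Tenant S tier1 block (30 at 15) ; 5 left.
Tenant Q/tier1: +5 of 40 at 12; pool empty.
Total = 22×40 + 20×50 + 18×40 + 15×30 + 12×5 = 3110.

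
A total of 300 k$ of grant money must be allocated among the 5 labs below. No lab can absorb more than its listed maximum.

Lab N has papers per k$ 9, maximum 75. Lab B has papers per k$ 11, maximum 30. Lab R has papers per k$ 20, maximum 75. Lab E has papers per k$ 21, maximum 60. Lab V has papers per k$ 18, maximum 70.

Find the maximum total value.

Rank by papers per k$: Lab E 21 > Lab R 20 > Lab V 18 > Lab B 11 > Lab N 9.
Lab E takes 60 to reach its cap of 60 → 240 left.
Lab R: +75 to 75 (cap) → 165 left.
Give Lab V 70 to hit its cap of 70 → 95 left.
Lab B: +30 to 30 (cap) → 65 left.
Lab N has room for 75 but only 65 remain, so it gets 65.
Total = 9×65 + 11×30 + 20×75 + 21×60 + 18×70 = 4935.

4935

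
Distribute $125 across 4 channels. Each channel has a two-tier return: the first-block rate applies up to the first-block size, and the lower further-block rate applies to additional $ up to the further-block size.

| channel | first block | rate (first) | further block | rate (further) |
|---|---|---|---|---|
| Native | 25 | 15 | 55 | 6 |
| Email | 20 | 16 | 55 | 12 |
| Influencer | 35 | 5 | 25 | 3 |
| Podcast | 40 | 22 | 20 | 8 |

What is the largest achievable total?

2055

Order all 8 blocks by rate: Podcast/T1 22 > Email/T1 16 > Native/T1 15 > Email/T2 12 > Podcast/T2 8 > Native/T2 6 > Influencer/T1 5 > Influencer/T2 3.
Fill Podcast T1 block (40 at 22) — 85 left.
Email T1 at 16: fill all 20 — 65 left.
Native T1 at 15: fill all 25 — 40 left.
Email T2 at 12: only 40 left, fill 40.
Total = 22×40 + 16×20 + 15×25 + 12×40 = 2055.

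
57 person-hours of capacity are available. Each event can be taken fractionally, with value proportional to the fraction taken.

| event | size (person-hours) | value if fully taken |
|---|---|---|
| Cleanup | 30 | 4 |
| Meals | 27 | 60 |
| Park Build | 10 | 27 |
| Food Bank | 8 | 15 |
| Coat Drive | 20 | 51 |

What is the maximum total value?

138

Rank by value-to-size ratio: Park Build 27/10≈2.7, Coat Drive 51/20≈2.55, Meals 60/27≈2.22, Food Bank 15/8≈1.88, Cleanup 4/30≈0.133.
All 10 person-hours of Park Build fit (value 27) ; 47 remain.
Take all of Coat Drive (20 person-hours, value 51) ; 27 person-hours left.
Meals: take in full, 27 person-hours for value 60 ; 0 left.
Total value = 138.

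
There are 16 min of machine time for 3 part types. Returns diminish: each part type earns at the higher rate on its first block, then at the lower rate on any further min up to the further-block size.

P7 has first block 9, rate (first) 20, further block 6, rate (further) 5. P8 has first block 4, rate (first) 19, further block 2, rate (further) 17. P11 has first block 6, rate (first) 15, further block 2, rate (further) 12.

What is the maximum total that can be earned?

Rank every tier by rate: P7/first 20 > P8/first 19 > P8/second 17 > P11/first 15 > P11/second 12 > P7/second 5.
P7/first (20): +9 → 7 left.
P8/first (19): +4 → 3 left.
P8 second at 17: fill all 2 → 1 left.
P11 first at 15: only 1 left, fill 1.
Total = 20×9 + 19×4 + 17×2 + 15×1 = 305.

305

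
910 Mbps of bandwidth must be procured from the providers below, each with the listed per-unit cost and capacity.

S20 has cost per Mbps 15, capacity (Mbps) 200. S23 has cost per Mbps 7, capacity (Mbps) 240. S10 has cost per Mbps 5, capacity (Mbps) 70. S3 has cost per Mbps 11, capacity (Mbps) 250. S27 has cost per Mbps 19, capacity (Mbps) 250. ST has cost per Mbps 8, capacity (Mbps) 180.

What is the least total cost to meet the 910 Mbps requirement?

Use providers in increasing cost order.
Take 70 from S10 at 5 — need 840 more.
Take 240 from S23 at 7 — need 600 more.
ST (8): use full 180 — 420 Mbps to go.
Take 250 from S3 at 11 — need 170 more.
S20 at 15: take 170 of its 200 — requirement met.
S27: unused.
Cost = 70×5 + 240×7 + 180×8 + 250×11 + 170×15 = 8770.

8770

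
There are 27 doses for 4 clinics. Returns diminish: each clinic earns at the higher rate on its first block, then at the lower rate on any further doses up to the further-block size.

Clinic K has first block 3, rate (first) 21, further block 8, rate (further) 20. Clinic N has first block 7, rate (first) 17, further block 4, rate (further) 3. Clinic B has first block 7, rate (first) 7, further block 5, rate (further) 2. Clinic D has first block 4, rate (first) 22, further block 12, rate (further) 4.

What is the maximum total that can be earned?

465

Treat each block as its own option and order by rate: Clinic D/T1 22 > Clinic K/T1 21 > Clinic K/T2 20 > Clinic N/T1 17 > Clinic B/T1 7 > Clinic D/T2 4 > Clinic N/T2 3 > Clinic B/T2 2.
Fill Clinic D T1 block (4 at 22) ; 23 left.
Fill Clinic K T1 block (3 at 21) ; 20 left.
Clinic K/T2 (20): +8 ; 12 left.
Clinic N/T1 (17): +7 ; 5 left.
Clinic B T1 at 7: only 5 left, fill 5.
Total = 22×4 + 21×3 + 20×8 + 17×7 + 7×5 = 465.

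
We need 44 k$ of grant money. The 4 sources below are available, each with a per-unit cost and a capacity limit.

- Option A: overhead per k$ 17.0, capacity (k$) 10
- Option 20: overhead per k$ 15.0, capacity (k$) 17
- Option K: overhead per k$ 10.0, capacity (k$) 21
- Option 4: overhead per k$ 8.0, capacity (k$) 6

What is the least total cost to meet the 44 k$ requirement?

513

Cheapest first:
Option 4 at 8.0: take all 6 k$ → 38 still needed.
Option K (10.0): use full 21 → 17 k$ to go.
Option 20 at 15.0: take all 17 k$ → 0 still needed.
Option A: unused.
Cost = 6×8.0 + 21×10.0 + 17×15.0 = 513.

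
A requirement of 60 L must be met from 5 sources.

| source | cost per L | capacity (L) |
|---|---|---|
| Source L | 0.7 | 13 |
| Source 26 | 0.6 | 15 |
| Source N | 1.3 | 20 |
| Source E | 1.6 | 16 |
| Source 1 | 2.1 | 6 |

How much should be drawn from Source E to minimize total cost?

Cheapest first:
Take 15 from Source 26 at 0.6 ; need 45 more.
Source L (0.7): use full 13 ; 32 L to go.
Source N at 1.3: take all 20 L ; 12 still needed.
Source E at 1.6: take 12 of its 16 ; requirement met.
Source 1: unused.

12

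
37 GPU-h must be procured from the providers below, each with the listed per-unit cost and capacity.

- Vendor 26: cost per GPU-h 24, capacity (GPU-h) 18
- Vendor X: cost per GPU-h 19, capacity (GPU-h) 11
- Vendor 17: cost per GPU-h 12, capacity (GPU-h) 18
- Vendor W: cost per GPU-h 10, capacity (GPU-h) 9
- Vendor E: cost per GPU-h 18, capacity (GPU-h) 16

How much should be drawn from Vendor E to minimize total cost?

Fill from the cheapest provider first.
Vendor W (10): use full 9 ; 28 GPU-h to go.
Take 18 from Vendor 17 at 12 ; need 10 more.
Take 10 from Vendor E at 18 to finish.
Vendor X, Vendor 26: unused.

10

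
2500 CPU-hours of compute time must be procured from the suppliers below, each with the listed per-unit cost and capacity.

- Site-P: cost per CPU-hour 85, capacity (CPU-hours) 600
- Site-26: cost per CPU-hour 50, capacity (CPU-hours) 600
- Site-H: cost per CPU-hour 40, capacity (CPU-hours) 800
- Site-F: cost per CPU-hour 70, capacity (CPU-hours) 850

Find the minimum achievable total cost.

142750

Cheapest first:
Site-H at 40: take all 800 CPU-hours — 1700 still needed.
Take 600 from Site-26 at 50 — need 1100 more.
Site-F at 70: take all 850 CPU-hours — 250 still needed.
Site-P (85): take the remaining 250 — done.
Cost = 800×40 + 600×50 + 850×70 + 250×85 = 142750.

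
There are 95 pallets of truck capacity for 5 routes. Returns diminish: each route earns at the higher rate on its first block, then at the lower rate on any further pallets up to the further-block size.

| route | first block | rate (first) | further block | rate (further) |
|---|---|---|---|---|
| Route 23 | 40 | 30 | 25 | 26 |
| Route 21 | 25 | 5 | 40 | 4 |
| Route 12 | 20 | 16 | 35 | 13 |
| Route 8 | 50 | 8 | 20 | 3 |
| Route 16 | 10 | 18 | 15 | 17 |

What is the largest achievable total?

2365

Treat each block as its own option and order by rate: Route 23/T1 30 > Route 23/T2 26 > Route 16/T1 18 > Route 16/T2 17 > Route 12/T1 16 > Route 12/T2 13 > Route 8/T1 8 > Route 21/T1 5 > Route 21/T2 4 > Route 8/T2 3.
Route 23 T1 at 30: fill all 40 → 55 left.
Route 23 T2 at 26: fill all 25 → 30 left.
Route 16 T1 at 18: fill all 10 → 20 left.
Fill Route 16 T2 block (15 at 17) → 5 left.
5 remain; put them into Route 12 T1 at 16.
Total = 30×40 + 26×25 + 18×10 + 17×15 + 16×5 = 2365.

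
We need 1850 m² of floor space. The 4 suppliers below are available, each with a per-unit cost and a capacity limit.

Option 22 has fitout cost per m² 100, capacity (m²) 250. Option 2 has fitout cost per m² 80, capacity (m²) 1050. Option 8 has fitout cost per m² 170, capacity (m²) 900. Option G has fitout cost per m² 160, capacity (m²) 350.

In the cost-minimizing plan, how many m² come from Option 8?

Use suppliers in increasing cost order.
Option 2 at 80: take all 1050 m² ; 800 still needed.
Option 22 at 100: take all 250 m² ; 550 still needed.
Take 350 from Option G at 160 ; need 200 more.
Option 8 at 170: take 200 of its 900 ; requirement met.

200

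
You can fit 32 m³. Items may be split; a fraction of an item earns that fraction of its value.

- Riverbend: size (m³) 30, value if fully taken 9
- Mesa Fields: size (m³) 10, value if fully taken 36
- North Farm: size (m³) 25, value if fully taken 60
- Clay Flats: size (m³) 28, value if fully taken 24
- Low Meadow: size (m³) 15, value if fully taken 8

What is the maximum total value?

88.8

Best value per unit of size first: Mesa Fields 36/10≈3.6, North Farm 60/25≈2.4, Clay Flats 24/28≈0.857, Low Meadow 8/15≈0.533, Riverbend 9/30≈0.3.
Take all of Mesa Fields (10 m³, value 36) ; 22 m³ left.
Fill the last 22 m³ with part of North Farm: 22/25 of it earns 52.8.
Total value = 88.8.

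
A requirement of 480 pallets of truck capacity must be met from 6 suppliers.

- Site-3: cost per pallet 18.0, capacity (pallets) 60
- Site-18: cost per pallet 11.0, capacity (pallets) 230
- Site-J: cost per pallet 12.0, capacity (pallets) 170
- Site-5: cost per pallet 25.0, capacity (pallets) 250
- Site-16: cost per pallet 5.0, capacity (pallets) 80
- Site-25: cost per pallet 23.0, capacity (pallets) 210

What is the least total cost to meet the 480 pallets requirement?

Use suppliers in increasing cost order.
Site-16 at 5.0: take all 80 pallets ; 400 still needed.
Site-18 at 11.0: take all 230 pallets ; 170 still needed.
Take 170 from Site-J at 12.0 ; need 0 more.
Site-3, Site-25, Site-5: unused.
Cost = 80×5.0 + 230×11.0 + 170×12.0 = 4970.

4970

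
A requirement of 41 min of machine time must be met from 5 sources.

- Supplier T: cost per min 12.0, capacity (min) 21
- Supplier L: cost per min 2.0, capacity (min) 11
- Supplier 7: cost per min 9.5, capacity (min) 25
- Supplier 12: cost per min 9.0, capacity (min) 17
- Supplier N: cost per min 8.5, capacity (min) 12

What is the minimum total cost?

286.5

Fill from the cheapest source first.
Take 11 from Supplier L at 2.0 — need 30 more.
Take 12 from Supplier N at 8.5 — need 18 more.
Supplier 12 at 9.0: take all 17 min — 1 still needed.
Supplier 7 at 9.5: take 1 of its 25 — requirement met.
Supplier T: unused.
Cost = 11×2.0 + 12×8.5 + 17×9.0 + 1×9.5 = 286.5.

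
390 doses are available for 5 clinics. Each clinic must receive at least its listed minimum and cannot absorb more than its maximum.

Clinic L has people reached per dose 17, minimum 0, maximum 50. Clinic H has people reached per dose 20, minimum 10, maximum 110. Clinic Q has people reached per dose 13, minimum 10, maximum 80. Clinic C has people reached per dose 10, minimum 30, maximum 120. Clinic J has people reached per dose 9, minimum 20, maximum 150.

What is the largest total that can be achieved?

5560

Meeting every minimum uses 0+10+10+30+20 = 70 doses, leaving 320.
Order the clinics by people reached per dose: Clinic H 20 > Clinic L 17 > Clinic Q 13 > Clinic C 10 > Clinic J 9.
Give Clinic H 100 more to hit its cap of 110 ; 220 left.
Clinic L takes 50 more to reach its cap of 50 ; 170 left.
Clinic Q: +70 to 80 (cap) ; 100 left.
Clinic C: +90 to 120 (cap) ; 10 left.
Only 10 left; Clinic J takes them to reach 30.
Total = 17×50 + 20×110 + 13×80 + 10×120 + 9×30 = 5560.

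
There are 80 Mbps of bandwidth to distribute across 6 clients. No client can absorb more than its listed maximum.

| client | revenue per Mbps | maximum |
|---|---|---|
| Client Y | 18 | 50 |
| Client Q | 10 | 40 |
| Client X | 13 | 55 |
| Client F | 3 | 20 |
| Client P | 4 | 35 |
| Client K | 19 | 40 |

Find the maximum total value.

1480

Order the clients by revenue per Mbps: Client K 19 > Client Y 18 > Client X 13 > Client Q 10 > Client P 4 > Client F 3.
Client K: +40 to 40 (cap) → 40 left.
Client Y: +40 (room for 50) → 40. Pool exhausted.
Total = 18×40 + 19×40 = 1480.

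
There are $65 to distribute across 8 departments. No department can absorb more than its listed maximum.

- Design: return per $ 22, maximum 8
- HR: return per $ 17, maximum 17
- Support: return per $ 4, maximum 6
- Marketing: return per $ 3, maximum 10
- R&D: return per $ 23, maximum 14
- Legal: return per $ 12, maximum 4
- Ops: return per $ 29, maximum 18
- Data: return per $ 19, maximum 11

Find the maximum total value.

1467

Order the departments by return per $: Ops 29 > R&D 23 > Design 22 > Data 19 > HR 17 > Legal 12 > Support 4 > Marketing 3.
Ops: +18 to 18 (cap) ; 47 left.
R&D: +14 to 14 (cap) ; 33 left.
Design: +8 to 8 (cap) ; 25 left.
Give Data 11 to hit its cap of 11 ; 14 left.
HR has room for 17 but only 14 remain, so it gets 14.
Total = 22×8 + 17×14 + 23×14 + 29×18 + 19×11 = 1467.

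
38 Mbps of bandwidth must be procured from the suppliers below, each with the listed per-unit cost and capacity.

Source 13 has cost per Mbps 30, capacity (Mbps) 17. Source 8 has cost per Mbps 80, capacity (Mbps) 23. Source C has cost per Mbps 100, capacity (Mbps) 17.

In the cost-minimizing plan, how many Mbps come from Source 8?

21

Fill from the cheapest supplier first.
Take 17 from Source 13 at 30 ; need 21 more.
Take 21 from Source 8 at 80 to finish.
Source C: unused.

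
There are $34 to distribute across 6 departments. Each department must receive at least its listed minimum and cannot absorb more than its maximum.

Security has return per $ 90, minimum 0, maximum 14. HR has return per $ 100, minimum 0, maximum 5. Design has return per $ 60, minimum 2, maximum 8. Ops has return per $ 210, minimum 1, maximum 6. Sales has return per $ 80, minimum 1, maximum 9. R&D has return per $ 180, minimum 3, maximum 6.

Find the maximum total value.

4300

Meeting every minimum uses 0+0+2+1+1+3 = 7 $, leaving 27.
Order the departments by return per $: Ops 210 > R&D 180 > HR 100 > Security 90 > Sales 80 > Design 60.
Give Ops 5 more to hit its cap of 6 — 22 left.
R&D: +3 to 6 (cap) — 19 left.
HR takes 5 more to reach its cap of 5 — 14 left.
Security takes 14 more to reach its cap of 14 — 0 left.
Total = 90×14 + 100×5 + 60×2 + 210×6 + 80×1 + 180×6 = 4300.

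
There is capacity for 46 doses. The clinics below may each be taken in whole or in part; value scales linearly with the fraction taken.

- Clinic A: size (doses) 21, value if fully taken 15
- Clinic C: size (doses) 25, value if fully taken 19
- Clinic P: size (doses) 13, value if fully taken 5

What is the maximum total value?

34

Best value per unit of size first: Clinic C 19/25≈0.76, Clinic A 15/21≈0.714, Clinic P 5/13≈0.385.
All 25 doses of Clinic C fit (value 19) ; 21 remain.
All 21 doses of Clinic A fit (value 15) ; 0 remain.
Total value = 34.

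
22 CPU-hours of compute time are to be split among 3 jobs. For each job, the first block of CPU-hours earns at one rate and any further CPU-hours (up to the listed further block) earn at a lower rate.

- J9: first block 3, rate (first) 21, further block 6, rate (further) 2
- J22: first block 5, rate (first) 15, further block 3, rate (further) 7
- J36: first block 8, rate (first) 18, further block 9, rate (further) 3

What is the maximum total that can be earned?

Treat each block as its own option and order by rate: J9/first 21 > J36/first 18 > J22/first 15 > J22/second 7 > J36/second 3 > J9/second 2.
J9 first at 21: fill all 3 — 19 left.
Fill J36 first block (8 at 18) — 11 left.
J22 first at 15: fill all 5 — 6 left.
J22 second at 7: fill all 3 — 3 left.
J36/second: +3 of 9 at 3; pool empty.
Total = 21×3 + 18×8 + 15×5 + 7×3 + 3×3 = 312.

312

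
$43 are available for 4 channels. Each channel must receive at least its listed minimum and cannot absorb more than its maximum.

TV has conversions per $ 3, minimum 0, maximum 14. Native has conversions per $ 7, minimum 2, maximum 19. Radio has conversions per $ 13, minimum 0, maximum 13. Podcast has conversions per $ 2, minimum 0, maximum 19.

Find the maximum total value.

Meeting every minimum uses 0+2+0+0 = 2 $, leaving 41.
Highest conversions per $ first: Radio 13 > Native 7 > TV 3 > Podcast 2.
Give Radio 13 more to hit its cap of 13 → 28 left.
Native: +17 to 19 (cap) → 11 left.
Only 11 left; TV takes them to reach 11.
Total = 3×11 + 7×19 + 13×13 = 335.

335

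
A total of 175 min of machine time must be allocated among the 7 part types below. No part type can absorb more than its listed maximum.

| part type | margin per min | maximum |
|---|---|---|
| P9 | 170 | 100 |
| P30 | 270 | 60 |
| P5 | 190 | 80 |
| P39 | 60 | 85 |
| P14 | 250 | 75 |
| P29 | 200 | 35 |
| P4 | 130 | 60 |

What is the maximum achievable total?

42900

Order the part types by margin per min: P30 270 > P14 250 > P29 200 > P5 190 > P9 170 > P4 130 > P39 60.
P30 takes 60 to reach its cap of 60 → 115 left.
P14: +75 to 75 (cap) → 40 left.
Give P29 35 to hit its cap of 35 → 5 left.
P5: +5 (room for 80) → 5. Pool exhausted.
Total = 270×60 + 190×5 + 250×75 + 200×35 = 42900.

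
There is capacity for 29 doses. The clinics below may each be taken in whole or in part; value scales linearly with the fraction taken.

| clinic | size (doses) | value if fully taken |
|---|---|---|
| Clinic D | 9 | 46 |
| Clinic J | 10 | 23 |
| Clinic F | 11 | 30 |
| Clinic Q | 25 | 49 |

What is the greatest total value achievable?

Rank by value-to-size ratio: Clinic D 46/9≈5.11, Clinic F 30/11≈2.73, Clinic J 23/10≈2.3, Clinic Q 49/25≈1.96.
Clinic D: take in full, 9 doses for value 46 — 20 left.
Clinic F: take in full, 11 doses for value 30 — 9 left.
Fill the last 9 doses with part of Clinic J: 9/10 of it earns 20.7.
Total value = 96.7.

96.7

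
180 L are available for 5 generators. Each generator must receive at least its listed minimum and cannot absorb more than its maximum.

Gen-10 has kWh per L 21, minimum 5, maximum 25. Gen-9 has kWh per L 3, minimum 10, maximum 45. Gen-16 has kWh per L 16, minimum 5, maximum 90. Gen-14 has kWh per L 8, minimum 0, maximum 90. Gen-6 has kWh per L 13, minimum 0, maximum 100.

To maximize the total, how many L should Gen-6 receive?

55

Meeting every minimum uses 5+10+5+0+0 = 20 L, leaving 160.
Highest kWh per L first: Gen-10 21 > Gen-16 16 > Gen-6 13 > Gen-14 8 > Gen-9 3.
Gen-10 takes 20 more to reach its cap of 25 → 140 left.
Gen-16 takes 85 more to reach its cap of 90 → 55 left.
Gen-6: +55 (room for 100) → 55. Pool exhausted.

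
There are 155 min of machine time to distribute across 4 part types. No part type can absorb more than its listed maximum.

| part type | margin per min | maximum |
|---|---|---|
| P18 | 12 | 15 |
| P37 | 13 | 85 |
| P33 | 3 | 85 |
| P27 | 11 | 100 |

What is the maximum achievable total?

Highest margin per min first: P37 13 > P18 12 > P27 11 > P33 3.
Give P37 85 to hit its cap of 85 ; 70 left.
P18: +15 to 15 (cap) ; 55 left.
P27 has room for 100 but only 55 remain, so it gets 55.
Total = 12×15 + 13×85 + 11×55 = 1890.

1890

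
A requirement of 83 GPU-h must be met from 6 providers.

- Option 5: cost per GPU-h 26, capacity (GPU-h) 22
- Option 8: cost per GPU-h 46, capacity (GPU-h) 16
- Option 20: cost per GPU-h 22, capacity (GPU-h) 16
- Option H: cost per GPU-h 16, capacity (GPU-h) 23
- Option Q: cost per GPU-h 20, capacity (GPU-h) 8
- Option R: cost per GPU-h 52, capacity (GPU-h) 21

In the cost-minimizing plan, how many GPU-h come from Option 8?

Fill from the cheapest provider first.
Option H at 16: take all 23 GPU-h ; 60 still needed.
Option Q (20): use full 8 ; 52 GPU-h to go.
Option 20 at 22: take all 16 GPU-h ; 36 still needed.
Option 5 at 26: take all 22 GPU-h ; 14 still needed.
Option 8 (46): take the remaining 14 ; done.
Option R: unused.

14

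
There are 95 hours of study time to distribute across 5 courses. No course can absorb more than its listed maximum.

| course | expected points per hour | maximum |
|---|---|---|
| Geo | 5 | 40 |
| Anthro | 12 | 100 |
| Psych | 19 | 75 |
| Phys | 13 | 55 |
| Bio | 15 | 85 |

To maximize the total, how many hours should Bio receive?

Highest expected points per hour first: Psych 19 > Bio 15 > Phys 13 > Anthro 12 > Geo 5.
Psych takes 75 to reach its cap of 75 — 20 left.
Bio has room for 85 but only 20 remain, so it gets 20.

20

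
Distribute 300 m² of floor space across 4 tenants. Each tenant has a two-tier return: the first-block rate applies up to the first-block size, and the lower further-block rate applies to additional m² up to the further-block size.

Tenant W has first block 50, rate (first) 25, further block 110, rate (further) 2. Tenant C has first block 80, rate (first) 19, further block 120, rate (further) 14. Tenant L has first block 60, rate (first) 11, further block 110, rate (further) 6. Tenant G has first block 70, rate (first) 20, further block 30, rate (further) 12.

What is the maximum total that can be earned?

5570

Rank every tier by rate: Tenant W/tier1 25 > Tenant G/tier1 20 > Tenant C/tier1 19 > Tenant C/tier2 14 > Tenant G/tier2 12 > Tenant L/tier1 11 > Tenant L/tier2 6 > Tenant W/tier2 2.
Tenant W/tier1 (25): +50 — 250 left.
Tenant G/tier1 (20): +70 — 180 left.
Tenant C tier1 at 19: fill all 80 — 100 left.
Tenant C/tier2: +100 of 120 at 14; pool empty.
Total = 25×50 + 20×70 + 19×80 + 14×100 = 5570.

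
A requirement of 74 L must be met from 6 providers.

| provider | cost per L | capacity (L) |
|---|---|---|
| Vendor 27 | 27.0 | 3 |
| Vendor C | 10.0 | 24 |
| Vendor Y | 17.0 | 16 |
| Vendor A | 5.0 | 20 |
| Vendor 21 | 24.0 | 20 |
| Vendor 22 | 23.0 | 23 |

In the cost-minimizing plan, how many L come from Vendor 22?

14

Fill from the cheapest provider first.
Take 20 from Vendor A at 5.0 ; need 54 more.
Vendor C (10.0): use full 24 ; 30 L to go.
Take 16 from Vendor Y at 17.0 ; need 14 more.
Take 14 from Vendor 22 at 23.0 to finish.
Vendor 21, Vendor 27: unused.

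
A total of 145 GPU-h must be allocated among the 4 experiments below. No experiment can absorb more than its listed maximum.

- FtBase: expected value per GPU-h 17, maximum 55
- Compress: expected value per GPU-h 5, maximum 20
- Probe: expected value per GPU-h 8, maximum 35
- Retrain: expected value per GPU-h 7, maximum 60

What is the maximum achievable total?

Rank by expected value per GPU-h: FtBase 17 > Probe 8 > Retrain 7 > Compress 5.
Give FtBase 55 to hit its cap of 55 — 90 left.
Probe takes 35 to reach its cap of 35 — 55 left.
Retrain has room for 60 but only 55 remain, so it gets 55.
Total = 17×55 + 8×35 + 7×55 = 1600.

1600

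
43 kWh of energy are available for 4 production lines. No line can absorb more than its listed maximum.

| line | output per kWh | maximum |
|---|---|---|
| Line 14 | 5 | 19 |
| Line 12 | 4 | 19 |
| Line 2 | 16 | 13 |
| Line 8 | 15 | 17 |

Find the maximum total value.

528

Highest output per kWh first: Line 2 16 > Line 8 15 > Line 14 5 > Line 12 4.
Line 2: +13 to 13 (cap) ; 30 left.
Line 8 takes 17 to reach its cap of 17 ; 13 left.
Only 13 left; Line 14 takes them to reach 13.
Total = 5×13 + 16×13 + 15×17 = 528.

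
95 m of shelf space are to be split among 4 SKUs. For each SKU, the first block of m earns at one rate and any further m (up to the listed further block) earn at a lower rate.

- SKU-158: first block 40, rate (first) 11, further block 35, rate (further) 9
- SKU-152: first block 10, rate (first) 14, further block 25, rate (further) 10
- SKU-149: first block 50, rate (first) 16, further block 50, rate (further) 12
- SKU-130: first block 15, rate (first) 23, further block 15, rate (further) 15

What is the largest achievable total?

Order all 8 blocks by rate: SKU-130/T1 23 > SKU-149/T1 16 > SKU-130/T2 15 > SKU-152/T1 14 > SKU-149/T2 12 > SKU-158/T1 11 > SKU-152/T2 10 > SKU-158/T2 9.
SKU-130 T1 at 23: fill all 15 — 80 left.
SKU-149 T1 at 16: fill all 50 — 30 left.
Fill SKU-130 T2 block (15 at 15) — 15 left.
SKU-152 T1 at 14: fill all 10 — 5 left.
SKU-149/T2: +5 of 50 at 12; pool empty.
Total = 23×15 + 16×50 + 15×15 + 14×10 + 12×5 = 1570.

1570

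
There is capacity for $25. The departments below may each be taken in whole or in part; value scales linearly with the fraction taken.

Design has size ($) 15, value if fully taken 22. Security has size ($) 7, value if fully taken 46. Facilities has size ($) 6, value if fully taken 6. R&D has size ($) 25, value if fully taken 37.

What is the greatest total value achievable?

Rank by value-to-size ratio: Security 46/7≈6.57, R&D 37/25≈1.48, Design 22/15≈1.47, Facilities 6/6≈1.
Take all of Security (7 $, value 46) → 18 $ left.
Only 18 $ remain; take 18/25 of R&D for value 37×18/25 = 26.64.
Total value = 72.64.

72.64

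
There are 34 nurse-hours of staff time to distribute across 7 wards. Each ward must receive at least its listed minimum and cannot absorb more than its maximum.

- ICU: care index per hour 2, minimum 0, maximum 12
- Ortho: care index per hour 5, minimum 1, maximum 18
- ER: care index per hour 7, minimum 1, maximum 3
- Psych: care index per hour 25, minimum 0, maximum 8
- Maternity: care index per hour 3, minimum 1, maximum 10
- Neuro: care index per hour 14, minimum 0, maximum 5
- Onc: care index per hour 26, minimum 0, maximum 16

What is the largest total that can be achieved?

715

Meeting every minimum uses 0+1+1+0+1+0+0 = 3 nurse-hours, leaving 31.
Highest care index per hour first: Onc 26 > Psych 25 > Neuro 14 > ER 7 > Ortho 5 > Maternity 3 > ICU 2.
Onc takes 16 more to reach its cap of 16 ; 15 left.
Psych takes 8 more to reach its cap of 8 ; 7 left.
Give Neuro 5 more to hit its cap of 5 ; 2 left.
Give ER 2 more to hit its cap of 3 ; 0 left.
Total = 5×1 + 7×3 + 25×8 + 3×1 + 14×5 + 26×16 = 715.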